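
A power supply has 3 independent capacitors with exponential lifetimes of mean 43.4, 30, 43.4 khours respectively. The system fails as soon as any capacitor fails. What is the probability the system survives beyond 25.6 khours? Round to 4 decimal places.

The first failure time is exponential with rate Σλ_i = 1/43.4 + 1/30 + 1/43.4 = 0.0794163 per khour.
P(min > 25.6) = e^(−0.0794163·25.6) = e^(−2.0331) ≈ 0.1309.

0.1309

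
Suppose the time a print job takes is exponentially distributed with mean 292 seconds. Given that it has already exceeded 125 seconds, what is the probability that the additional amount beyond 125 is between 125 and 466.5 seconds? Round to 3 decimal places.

0.449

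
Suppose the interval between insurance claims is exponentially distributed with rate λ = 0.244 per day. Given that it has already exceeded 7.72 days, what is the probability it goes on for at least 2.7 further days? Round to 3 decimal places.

0.517

The exponential is memoryless, so the remaining time is again Exp(λ): the condition X > 7.72 is irrelevant.
P(X > 2.7) = e^(−0.6588) ≈ 0.517.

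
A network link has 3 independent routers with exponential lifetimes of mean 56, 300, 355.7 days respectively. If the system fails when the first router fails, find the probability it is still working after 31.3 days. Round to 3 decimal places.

The first failure time is exponential with rate Σλ_i = 1/56 + 1/300 + 1/355.7 = 0.0240018 per day.
P(min > 31.3) = e^(−0.0240018·31.3) = e^(−0.75126) ≈ 0.472.

0.472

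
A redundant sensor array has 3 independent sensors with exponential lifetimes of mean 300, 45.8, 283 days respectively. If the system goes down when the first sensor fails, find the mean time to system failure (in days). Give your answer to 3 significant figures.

34.8

The first failure time is exponential with rate Σλ_i = 1/300 + 1/45.8 + 1/283 = 0.028701 per day.
E[min] = 1/Σλ = 1/0.028701 = 34.842 days.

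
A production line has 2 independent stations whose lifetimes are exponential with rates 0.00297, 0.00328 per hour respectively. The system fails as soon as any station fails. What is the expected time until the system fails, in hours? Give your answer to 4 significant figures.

The time to first failure is exponential with rate Σλ = 0.00297 + 0.00328 = 0.00625.
E[min] = 1/Σλ = 1/0.00625 = 160 hours.

160.0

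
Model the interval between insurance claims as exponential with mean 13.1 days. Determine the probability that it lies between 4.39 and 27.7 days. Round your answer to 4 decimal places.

0.5946

The rate is λ = 1/13.1 = 0.0763359 per day.
P(4.39 < X < 27.7) = e^(−λ·4.39) − e^(−λ·27.7) = 0.71526 − 0.12069 ≈ 0.5946.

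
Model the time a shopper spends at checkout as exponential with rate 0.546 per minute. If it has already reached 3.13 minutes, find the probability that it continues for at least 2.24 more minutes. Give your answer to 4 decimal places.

P(X > s+t | X > s) = e^(−λ(s+t))/e^(−λs) = e^(−λt), independent of s = 3.13.
P(X > 2.24) = e^(−1.223) ≈ 0.2943.

0.2943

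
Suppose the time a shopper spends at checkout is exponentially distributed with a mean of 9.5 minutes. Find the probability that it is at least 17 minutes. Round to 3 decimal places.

The rate is λ = 1/9.5 = 0.105263 per minute.
P(X > 17) = e^(−λ·17) = e^(−1.7895) ≈ 0.167.

0.167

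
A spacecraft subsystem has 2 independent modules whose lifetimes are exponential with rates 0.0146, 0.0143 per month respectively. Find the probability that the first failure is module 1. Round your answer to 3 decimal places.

The time to first failure is exponential with rate Σλ = 0.0146 + 0.0143 = 0.0289.
P(module 1 first) = λ_1/Σλ = 0.0146/0.0289 ≈ 0.505.

0.505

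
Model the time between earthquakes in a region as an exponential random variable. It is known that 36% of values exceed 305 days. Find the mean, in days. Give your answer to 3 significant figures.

e^(−λ·305) = 0.36 ⇒ λ = −ln(0.36)/305 = 0.00334968.
Mean = 1/λ = 298.536 days.

299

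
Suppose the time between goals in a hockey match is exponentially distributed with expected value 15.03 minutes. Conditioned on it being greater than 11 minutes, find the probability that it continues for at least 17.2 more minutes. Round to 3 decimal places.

The rate is λ = 1/15.03 = 0.0665336 per minute.
By the memoryless property, P(X > 11+17.2 | X > 11) = P(X > 17.2).
P(X > 17.2) = e^(−1.1444) ≈ 0.318.

0.318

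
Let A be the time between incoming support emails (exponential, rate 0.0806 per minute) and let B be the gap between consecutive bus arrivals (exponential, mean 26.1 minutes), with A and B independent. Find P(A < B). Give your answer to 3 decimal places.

0.678

λ_1 = 0.0806, λ_2 = 1/26.1 = 0.0383142.
For independent exponentials, P(A < B) = λ_1/(λ_1+λ_2) = 0.0806/0.118914 ≈ 0.678.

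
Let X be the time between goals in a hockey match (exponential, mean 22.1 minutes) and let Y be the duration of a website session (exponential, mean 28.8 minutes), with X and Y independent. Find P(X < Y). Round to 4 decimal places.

0.5658

λ_1 = 1/22.1 = 0.0452489, λ_2 = 1/28.8 = 0.0347222.
For independent exponentials, P(X < Y) = λ_1/(λ_1+λ_2) = 0.0452489/0.0799711 ≈ 0.5658.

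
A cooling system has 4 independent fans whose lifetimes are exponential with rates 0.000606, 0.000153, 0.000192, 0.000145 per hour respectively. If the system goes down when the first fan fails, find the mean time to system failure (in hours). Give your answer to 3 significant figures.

912

The time to first failure is exponential with rate Σλ = 0.000606 + 0.000153 + 0.000192 + 0.000145 = 0.001096.
E[min] = 1/Σλ = 1/0.001096 = 912.409 hours.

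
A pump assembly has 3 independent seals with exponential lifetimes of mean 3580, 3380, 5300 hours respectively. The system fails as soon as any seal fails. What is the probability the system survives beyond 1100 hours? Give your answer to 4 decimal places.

0.4316

The first failure time is exponential with rate Σλ_i = 1/3580 + 1/3380 + 1/5300 = 0.000763867 per hour.
P(min > 1100) = e^(−0.000763867·1100) = e^(−0.84025) ≈ 0.4316.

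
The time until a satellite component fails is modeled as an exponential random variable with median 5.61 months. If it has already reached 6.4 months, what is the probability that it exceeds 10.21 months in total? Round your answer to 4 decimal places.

For an exponential, median = ln(2)/λ, so λ = ln 2 / 5.61 = 0.123556 per month.
P(X > s+t | X > s) = e^(−λ(s+t))/e^(−λs) = e^(−λt), independent of s = 6.4.
P(X > 3.81) = e^(−0.47075) ≈ 0.6245.

0.6245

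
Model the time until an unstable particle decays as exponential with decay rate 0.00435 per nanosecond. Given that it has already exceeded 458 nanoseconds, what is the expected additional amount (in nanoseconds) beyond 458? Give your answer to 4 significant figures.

229.9

By memorylessness, the remaining amount past any threshold is again Exp(λ) with mean 1/λ = 229.885 nanoseconds.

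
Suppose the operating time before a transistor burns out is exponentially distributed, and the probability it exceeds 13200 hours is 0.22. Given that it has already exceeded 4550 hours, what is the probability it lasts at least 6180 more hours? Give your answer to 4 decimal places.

0.4922

From e^(−λ·13200) = 0.22, λ = −ln(0.22)/13200 = 0.000114707.
Memoryless: P(X > 4550+6180 | X > 4550) = P(X > 6180) = e^(−0.000114707·6180) ≈ 0.4922.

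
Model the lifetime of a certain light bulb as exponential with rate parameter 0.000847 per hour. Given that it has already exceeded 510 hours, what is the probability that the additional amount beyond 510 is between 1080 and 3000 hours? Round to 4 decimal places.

0.3218

Memoryless: the residual past 510 is again Exp(λ).
P(1080 < residual < 3000) = e^(−λ·1080) − e^(−λ·3000) = 0.40061 − 0.07879 ≈ 0.3218.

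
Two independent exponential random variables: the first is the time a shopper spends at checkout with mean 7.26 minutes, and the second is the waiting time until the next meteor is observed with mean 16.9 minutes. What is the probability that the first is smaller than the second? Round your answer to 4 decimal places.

0.6995

λ_1 = 1/7.26 = 0.137741, λ_2 = 1/16.9 = 0.0591716.
For independent exponentials, P(the first < the second) = λ_1/(λ_1+λ_2) = 0.137741/0.196913 ≈ 0.6995.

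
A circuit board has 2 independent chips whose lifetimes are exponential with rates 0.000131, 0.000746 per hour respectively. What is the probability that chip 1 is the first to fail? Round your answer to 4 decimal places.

The time to first failure is exponential with rate Σλ = 0.000131 + 0.000746 = 0.000877.
P(chip 1 first) = λ_1/Σλ = 0.000131/0.000877 ≈ 0.1494.

0.1494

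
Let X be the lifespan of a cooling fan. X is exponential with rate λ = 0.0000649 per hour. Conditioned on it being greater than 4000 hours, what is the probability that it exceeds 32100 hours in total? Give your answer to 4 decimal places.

0.1614

The exponential is memoryless, so the remaining time is again Exp(λ): the condition X > 4000 is irrelevant.
P(X > 28100) = e^(−1.8237) ≈ 0.1614.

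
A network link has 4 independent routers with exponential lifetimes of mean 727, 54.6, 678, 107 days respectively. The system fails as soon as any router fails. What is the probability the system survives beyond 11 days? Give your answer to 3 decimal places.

0.715

The first failure time is exponential with rate Σλ_i = 1/727 + 1/54.6 + 1/678 + 1/107 = 0.0305113 per day.
P(min > 11) = e^(−0.0305113·11) = e^(−0.33562) ≈ 0.715.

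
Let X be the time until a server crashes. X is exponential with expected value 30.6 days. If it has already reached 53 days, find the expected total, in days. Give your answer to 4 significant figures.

The rate is λ = 1/30.6 = 0.0326797 per day.
By memorylessness, E[X | X > 53] = 53 + 1/λ = 53 + 30.6 = 83.6 days.

83.60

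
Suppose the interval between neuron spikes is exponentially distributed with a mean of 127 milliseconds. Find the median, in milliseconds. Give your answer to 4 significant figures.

88.03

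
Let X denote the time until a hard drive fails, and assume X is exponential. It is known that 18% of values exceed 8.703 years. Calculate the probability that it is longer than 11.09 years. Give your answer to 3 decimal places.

0.112

e^(−λ·8.703) = 0.18 ⇒ λ = −ln(0.18)/8.703 = 0.197035.
P(X > 11.09) = e^(−0.197035·11.09) = e^(−2.1851) ≈ 0.112.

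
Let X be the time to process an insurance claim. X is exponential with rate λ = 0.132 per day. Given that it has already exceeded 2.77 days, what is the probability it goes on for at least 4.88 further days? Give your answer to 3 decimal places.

0.525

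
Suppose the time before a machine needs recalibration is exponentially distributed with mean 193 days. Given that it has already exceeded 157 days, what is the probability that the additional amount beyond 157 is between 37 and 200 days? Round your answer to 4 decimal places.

The rate is λ = 1/193 = 0.00518135 per day.
Memoryless: the residual past 157 is again Exp(λ).
P(37 < residual < 200) = e^(−λ·37) − e^(−λ·200) = 0.82555 − 0.35478 ≈ 0.4708.

0.4708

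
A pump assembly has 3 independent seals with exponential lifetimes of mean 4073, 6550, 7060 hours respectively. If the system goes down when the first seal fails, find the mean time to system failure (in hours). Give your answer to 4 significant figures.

The first failure time is exponential with rate Σλ_i = 1/4073 + 1/6550 + 1/7060 = 0.000539834 per hour.
E[min] = 1/Σλ = 1/0.000539834 = 1852.42 hours.

1852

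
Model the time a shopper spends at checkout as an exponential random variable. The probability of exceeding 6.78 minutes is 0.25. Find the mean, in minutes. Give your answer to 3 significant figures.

4.89

e^(−λ·6.78) = 0.25 ⇒ λ = −ln(0.25)/6.78 = 0.204468.
Mean = 1/λ = 4.89074 minutes.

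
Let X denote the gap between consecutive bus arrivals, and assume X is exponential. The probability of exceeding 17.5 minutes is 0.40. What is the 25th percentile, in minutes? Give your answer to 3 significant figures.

e^(−λ·17.5) = 0.40 ⇒ λ = −ln(0.40)/17.5 = 0.0523595.
25th percentile: 1 − e^(−λt) = 0.25, t = −ln(0.75)/λ = 5.49437 minutes.

5.49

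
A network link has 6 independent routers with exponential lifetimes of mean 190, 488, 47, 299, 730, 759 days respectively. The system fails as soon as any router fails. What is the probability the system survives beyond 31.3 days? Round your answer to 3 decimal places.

The first failure time is exponential with rate Σλ_i = 1/190 + 1/488 + 1/47 + 1/299 + 1/730 + 1/759 = 0.0346208 per day.
P(min > 31.3) = e^(−0.0346208·31.3) = e^(−1.0836) ≈ 0.338.

0.338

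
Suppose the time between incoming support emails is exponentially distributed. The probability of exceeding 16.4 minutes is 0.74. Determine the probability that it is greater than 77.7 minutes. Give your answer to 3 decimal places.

e^(−λ·16.4) = 0.74 ⇒ λ = −ln(0.74)/16.4 = 0.0183601.
P(X > 77.7) = e^(−0.0183601·77.7) = e^(−1.4266) ≈ 0.240.

0.240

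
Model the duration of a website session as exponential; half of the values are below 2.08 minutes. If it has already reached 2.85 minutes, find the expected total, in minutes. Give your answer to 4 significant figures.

5.851

For an exponential, median = ln(2)/λ, so λ = ln 2 / 2.08 = 0.333244 per minute.
By memorylessness, E[X | X > 2.85] = 2.85 + 1/λ = 2.85 + 3.00081 = 5.85081 minutes.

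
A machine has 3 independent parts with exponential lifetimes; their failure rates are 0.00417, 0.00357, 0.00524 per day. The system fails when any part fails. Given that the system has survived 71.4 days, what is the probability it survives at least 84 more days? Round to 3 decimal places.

Time to first failure ~ Exp(Σλ) with Σλ = 0.01298.
By memorylessness, P(T > 71.4+84 | T > 71.4) = P(T > 84) = e^(−0.01298·84) ≈ 0.336.

0.336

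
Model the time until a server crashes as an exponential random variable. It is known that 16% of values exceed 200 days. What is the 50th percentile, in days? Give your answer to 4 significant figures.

75.65

e^(−λ·200) = 0.16 ⇒ λ = −ln(0.16)/200 = 0.00916291.
50th percentile: 1 − e^(−λt) = 0.5, t = −ln(0.5)/λ = 75.6471 days.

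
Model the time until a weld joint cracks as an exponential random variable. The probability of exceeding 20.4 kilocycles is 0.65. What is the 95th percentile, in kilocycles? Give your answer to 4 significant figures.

e^(−λ·20.4) = 0.65 ⇒ λ = −ln(0.65)/20.4 = 0.0211168.
95th percentile: 1 − e^(−λt) = 0.95, t = −ln(0.05)/λ = 141.865 kilocycles.

141.9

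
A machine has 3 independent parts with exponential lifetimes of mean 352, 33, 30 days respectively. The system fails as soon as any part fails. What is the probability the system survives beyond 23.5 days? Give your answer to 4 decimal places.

The first failure time is exponential with rate Σλ_i = 1/352 + 1/33 + 1/30 = 0.0664773 per day.
P(min > 23.5) = e^(−0.0664773·23.5) = e^(−1.5622) ≈ 0.2097.

0.2097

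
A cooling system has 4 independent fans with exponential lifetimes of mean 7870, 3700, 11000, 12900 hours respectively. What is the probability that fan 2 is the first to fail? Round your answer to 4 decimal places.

Rates: λ_i = 1/mean_i → 0.000127065, 0.00027027, 0.0000909091, 0.0000775194; Σλ = 0.000565764.
P(fan 2 first) = λ_2/Σλ = 0.00027027/0.000565764 ≈ 0.4777.

0.4777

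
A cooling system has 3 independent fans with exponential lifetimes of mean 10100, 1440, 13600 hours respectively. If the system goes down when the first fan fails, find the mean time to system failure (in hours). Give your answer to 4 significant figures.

1153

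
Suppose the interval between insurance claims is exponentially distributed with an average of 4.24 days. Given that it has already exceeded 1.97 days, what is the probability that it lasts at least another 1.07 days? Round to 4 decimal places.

The rate is λ = 1/4.24 = 0.235849 per day.
By the memoryless property, P(X > 1.97+1.07 | X > 1.97) = P(X > 1.07).
P(X > 1.07) = e^(−0.25236) ≈ 0.7770.

0.7770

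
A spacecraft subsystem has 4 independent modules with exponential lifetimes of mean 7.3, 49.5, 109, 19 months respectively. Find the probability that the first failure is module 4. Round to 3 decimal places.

0.240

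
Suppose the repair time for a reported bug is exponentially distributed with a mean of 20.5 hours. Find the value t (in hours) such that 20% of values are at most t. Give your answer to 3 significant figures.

4.57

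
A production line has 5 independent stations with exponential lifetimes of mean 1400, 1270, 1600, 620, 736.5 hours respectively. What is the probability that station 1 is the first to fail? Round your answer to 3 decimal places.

Rates: λ_i = 1/mean_i → 0.000714286, 0.000787402, 0.000625, 0.0016129, 0.00135777; Σλ = 0.00509736.
P(station 1 first) = λ_1/Σλ = 0.000714286/0.00509736 ≈ 0.140.

0.140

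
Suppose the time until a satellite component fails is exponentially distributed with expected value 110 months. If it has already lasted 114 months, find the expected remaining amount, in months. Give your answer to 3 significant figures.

The rate is λ = 1/110 = 0.00909091 per month.
By memorylessness, the remaining amount past any threshold is again Exp(λ) with mean 1/λ = 110 months.

110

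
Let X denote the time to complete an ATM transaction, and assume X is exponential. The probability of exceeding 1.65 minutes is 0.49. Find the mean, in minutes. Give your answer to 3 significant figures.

e^(−λ·1.65) = 0.49 ⇒ λ = −ln(0.49)/1.65 = 0.432333.
Mean = 1/λ = 2.31303 minutes.

2.31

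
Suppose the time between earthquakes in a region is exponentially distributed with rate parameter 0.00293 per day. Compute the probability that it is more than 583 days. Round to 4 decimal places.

P(X > 583) = e^(−λ·583) = e^(−1.7082) ≈ 0.1812.

0.1812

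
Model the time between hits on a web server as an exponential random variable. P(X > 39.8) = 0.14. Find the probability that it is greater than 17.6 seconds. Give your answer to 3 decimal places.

e^(−λ·39.8) = 0.14 ⇒ λ = −ln(0.14)/39.8 = 0.0493998.
P(X > 17.6) = e^(−0.0493998·17.6) = e^(−0.86944) ≈ 0.419.

0.419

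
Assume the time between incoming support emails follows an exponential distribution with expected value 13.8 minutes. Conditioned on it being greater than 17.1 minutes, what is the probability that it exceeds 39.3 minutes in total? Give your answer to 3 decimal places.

The rate is λ = 1/13.8 = 0.0724638 per minute.
The exponential is memoryless, so the remaining time is again Exp(λ): the condition X > 17.1 is irrelevant.
P(X > 22.2) = e^(−1.6087) ≈ 0.200.

0.200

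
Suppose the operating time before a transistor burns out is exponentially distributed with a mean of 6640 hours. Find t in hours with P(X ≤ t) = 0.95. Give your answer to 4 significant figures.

The rate is λ = 1/6640 = 0.000150602 per hour.
Set 1 − e^(−λt) = 0.95, so t = −ln(0.05)/λ = 2.9957/0.000150602 ≈ 19891.7 hours.

19890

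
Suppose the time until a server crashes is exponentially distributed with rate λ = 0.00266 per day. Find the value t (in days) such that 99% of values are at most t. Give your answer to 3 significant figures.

Set 1 − e^(−λt) = 0.99, so t = −ln(0.01)/λ = 4.6052/0.00266 ≈ 1731.27 days.

1730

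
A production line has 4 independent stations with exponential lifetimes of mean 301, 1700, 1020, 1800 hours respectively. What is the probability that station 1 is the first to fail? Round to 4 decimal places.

0.6100

Rates: λ_i = 1/mean_i → 0.00332226, 0.000588235, 0.000980392, 0.000555556; Σλ = 0.00544644.
P(station 1 first) = λ_1/Σλ = 0.00332226/0.00544644 ≈ 0.6100.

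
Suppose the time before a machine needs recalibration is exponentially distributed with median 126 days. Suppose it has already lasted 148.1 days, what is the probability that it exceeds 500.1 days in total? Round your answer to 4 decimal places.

For an exponential, median = ln(2)/λ, so λ = ln 2 / 126 = 0.00550117 per day.
By the memoryless property, P(X > 148.1+352 | X > 148.1) = P(X > 352).
P(X > 352) = e^(−1.9364) ≈ 0.1442.

0.1442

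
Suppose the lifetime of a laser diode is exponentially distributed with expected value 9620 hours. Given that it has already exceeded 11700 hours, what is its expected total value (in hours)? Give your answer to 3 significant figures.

The rate is λ = 1/9620 = 0.00010395 per hour.
By memorylessness, E[X | X > 11700] = 11700 + 1/λ = 11700 + 9620 = 21320 hours.

21300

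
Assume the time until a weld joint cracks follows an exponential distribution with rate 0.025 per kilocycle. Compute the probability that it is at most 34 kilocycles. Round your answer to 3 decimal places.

0.573

P(X ≤ 34) = 1 − e^(−λ·34) = 1 − e^(−0.85) ≈ 0.573.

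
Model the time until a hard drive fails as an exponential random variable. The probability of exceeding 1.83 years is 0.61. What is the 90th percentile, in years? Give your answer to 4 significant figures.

8.525

e^(−λ·1.83) = 0.61 ⇒ λ = −ln(0.61)/1.83 = 0.270107.
90th percentile: 1 − e^(−λt) = 0.9, t = −ln(0.1)/λ = 8.52471 years.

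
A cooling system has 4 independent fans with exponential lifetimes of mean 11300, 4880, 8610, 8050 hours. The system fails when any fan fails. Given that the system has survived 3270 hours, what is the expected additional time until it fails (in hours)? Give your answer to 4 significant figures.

First-failure rate Σλ = 1/11300 + 1/4880 + 1/8610 + 1/8050 = 0.000533781.
By memorylessness the expected residual is 1/Σλ = 1873.43 hours, regardless of the 3270 already elapsed.

1873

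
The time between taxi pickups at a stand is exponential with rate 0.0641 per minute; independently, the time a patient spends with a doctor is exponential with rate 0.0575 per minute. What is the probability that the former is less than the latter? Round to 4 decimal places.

0.5271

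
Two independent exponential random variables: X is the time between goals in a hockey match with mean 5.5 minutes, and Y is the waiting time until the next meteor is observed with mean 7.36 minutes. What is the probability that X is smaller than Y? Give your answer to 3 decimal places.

λ_1 = 1/5.5 = 0.181818, λ_2 = 1/7.36 = 0.13587.
For independent exponentials, P(X < Y) = λ_1/(λ_1+λ_2) = 0.181818/0.317688 ≈ 0.572.

0.572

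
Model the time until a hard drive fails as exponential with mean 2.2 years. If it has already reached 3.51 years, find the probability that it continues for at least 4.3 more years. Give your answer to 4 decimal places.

The rate is λ = 1/2.2 = 0.454545 per year.
The exponential is memoryless, so the remaining time is again Exp(λ): the condition X > 3.51 is irrelevant.
P(X > 4.3) = e^(−1.9545) ≈ 0.1416.

0.1416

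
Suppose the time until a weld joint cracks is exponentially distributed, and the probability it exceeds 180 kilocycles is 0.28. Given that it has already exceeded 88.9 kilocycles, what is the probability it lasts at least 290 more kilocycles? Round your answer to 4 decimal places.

0.1286

From e^(−λ·180) = 0.28, λ = −ln(0.28)/180 = 0.00707203.
Memoryless: P(X > 88.9+290 | X > 88.9) = P(X > 290) = e^(−0.00707203·290) ≈ 0.1286.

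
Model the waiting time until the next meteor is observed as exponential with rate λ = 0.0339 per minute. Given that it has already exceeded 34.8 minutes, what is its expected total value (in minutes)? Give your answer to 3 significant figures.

By memorylessness, E[X | X > 34.8] = 34.8 + 1/λ = 34.8 + 29.4985 = 64.2985 minutes.

64.3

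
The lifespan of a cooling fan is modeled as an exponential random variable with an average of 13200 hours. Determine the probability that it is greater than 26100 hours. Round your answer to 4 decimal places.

The rate is λ = 1/13200 = 0.0000757576 per hour.
P(X > 26100) = e^(−λ·26100) = e^(−1.9773) ≈ 0.1384.

0.1384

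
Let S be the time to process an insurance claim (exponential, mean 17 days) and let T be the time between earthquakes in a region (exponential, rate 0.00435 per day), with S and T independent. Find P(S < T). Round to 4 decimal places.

λ_1 = 1/17 = 0.0588235, λ_2 = 0.00435.
For independent exponentials, P(S < T) = λ_1/(λ_1+λ_2) = 0.0588235/0.0631735 ≈ 0.9311.

0.9311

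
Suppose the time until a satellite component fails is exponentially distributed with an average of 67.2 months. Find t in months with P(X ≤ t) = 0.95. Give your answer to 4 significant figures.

The rate is λ = 1/67.2 = 0.014881 per month.
Set 1 − e^(−λt) = 0.95, so t = −ln(0.05)/λ = 2.9957/0.014881 ≈ 201.313 months.

201.3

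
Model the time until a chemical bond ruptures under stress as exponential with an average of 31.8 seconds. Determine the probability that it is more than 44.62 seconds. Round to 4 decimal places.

0.2458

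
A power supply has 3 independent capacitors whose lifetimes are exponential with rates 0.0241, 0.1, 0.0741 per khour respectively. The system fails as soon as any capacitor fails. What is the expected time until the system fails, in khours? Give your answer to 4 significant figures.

5.045

The time to first failure is exponential with rate Σλ = 0.0241 + 0.1 + 0.0741 = 0.1982.
E[min] = 1/Σλ = 1/0.1982 = 5.04541 khours.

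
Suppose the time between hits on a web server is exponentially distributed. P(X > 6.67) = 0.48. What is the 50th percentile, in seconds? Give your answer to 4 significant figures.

6.299

e^(−λ·6.67) = 0.48 ⇒ λ = −ln(0.48)/6.67 = 0.11004.
50th percentile: 1 − e^(−λt) = 0.5, t = −ln(0.5)/λ = 6.29903 seconds.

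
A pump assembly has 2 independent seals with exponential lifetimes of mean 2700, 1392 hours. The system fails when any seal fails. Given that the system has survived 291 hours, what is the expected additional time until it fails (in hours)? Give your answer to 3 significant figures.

First-failure rate Σλ = 1/2700 + 1/1392 = 0.00108876.
By memorylessness the expected residual is 1/Σλ = 918.475 hours, regardless of the 291 already elapsed.

918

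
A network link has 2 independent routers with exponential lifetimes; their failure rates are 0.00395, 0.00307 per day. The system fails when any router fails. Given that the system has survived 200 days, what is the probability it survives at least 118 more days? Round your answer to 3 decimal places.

0.437

Time to first failure ~ Exp(Σλ) with Σλ = 0.00702.
By memorylessness, P(T > 200+118 | T > 200) = P(T > 118) = e^(−0.00702·118) ≈ 0.437.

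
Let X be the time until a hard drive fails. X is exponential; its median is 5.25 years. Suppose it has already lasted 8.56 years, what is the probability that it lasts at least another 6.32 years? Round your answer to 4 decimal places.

For an exponential, median = ln(2)/λ, so λ = ln 2 / 5.25 = 0.132028 per year.
By the memoryless property, P(X > 8.56+6.32 | X > 8.56) = P(X > 6.32).
P(X > 6.32) = e^(−0.83442) ≈ 0.4341.

0.4341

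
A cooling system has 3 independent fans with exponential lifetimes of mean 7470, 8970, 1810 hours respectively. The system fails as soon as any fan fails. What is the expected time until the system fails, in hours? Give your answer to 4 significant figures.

The first failure time is exponential with rate Σλ_i = 1/7470 + 1/8970 + 1/1810 = 0.000797838 per hour.
E[min] = 1/Σλ = 1/0.000797838 = 1253.39 hours.

1253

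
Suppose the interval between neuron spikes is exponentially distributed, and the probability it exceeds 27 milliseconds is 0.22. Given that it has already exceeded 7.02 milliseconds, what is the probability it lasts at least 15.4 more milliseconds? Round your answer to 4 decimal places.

From e^(−λ·27) = 0.22, λ = −ln(0.22)/27 = 0.0560788.
Memoryless: P(X > 7.02+15.4 | X > 7.02) = P(X > 15.4) = e^(−0.0560788·15.4) ≈ 0.4216.

0.4216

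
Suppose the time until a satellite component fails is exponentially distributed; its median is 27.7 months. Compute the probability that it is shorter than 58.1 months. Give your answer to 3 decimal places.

For an exponential, median = ln(2)/λ, so λ = ln 2 / 27.7 = 0.0250234 per month.
P(X ≤ 58.1) = 1 − e^(−λ·58.1) = 1 − e^(−1.4539) ≈ 0.766.

0.766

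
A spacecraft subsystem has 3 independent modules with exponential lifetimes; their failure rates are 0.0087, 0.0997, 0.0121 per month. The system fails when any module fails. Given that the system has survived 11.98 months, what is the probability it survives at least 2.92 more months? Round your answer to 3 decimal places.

Time to first failure ~ Exp(Σλ) with Σλ = 0.1205.
By memorylessness, P(T > 11.98+2.92 | T > 11.98) = P(T > 2.92) = e^(−0.1205·2.92) ≈ 0.703.

0.703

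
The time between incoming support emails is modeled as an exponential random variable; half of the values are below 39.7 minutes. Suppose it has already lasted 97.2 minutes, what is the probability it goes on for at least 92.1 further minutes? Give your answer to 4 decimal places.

For an exponential, median = ln(2)/λ, so λ = ln 2 / 39.7 = 0.0174596 per minute.
P(X > s+t | X > s) = e^(−λ(s+t))/e^(−λs) = e^(−λt), independent of s = 97.2.
P(X > 92.1) = e^(−1.608) ≈ 0.2003.

0.2003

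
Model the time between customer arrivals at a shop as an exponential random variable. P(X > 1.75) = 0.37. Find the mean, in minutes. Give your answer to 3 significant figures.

1.76

e^(−λ·1.75) = 0.37 ⇒ λ = −ln(0.37)/1.75 = 0.568144.
Mean = 1/λ = 1.76012 minutes.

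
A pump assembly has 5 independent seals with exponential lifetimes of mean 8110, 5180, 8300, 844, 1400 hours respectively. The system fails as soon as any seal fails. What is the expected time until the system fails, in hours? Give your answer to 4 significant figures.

428.1

The first failure time is exponential with rate Σλ_i = 1/8110 + 1/5180 + 1/8300 + 1/844 + 1/1400 = 0.00233596 per hour.
E[min] = 1/Σλ = 1/0.00233596 = 428.09 hours.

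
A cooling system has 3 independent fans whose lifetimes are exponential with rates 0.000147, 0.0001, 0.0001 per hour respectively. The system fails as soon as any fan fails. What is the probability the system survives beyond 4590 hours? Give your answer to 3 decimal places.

The time to first failure is exponential with rate Σλ = 0.000147 + 0.0001 + 0.0001 = 0.000347.
P(min > 4590) = e^(−0.000347·4590) = e^(−1.5927) ≈ 0.203.

0.203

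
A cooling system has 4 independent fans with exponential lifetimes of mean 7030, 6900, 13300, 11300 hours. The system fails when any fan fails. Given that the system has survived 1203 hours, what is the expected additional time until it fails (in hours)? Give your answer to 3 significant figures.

2220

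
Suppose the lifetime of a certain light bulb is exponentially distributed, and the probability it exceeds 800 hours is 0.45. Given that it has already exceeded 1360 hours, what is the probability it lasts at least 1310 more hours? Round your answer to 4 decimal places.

From e^(−λ·800) = 0.45, λ = −ln(0.45)/800 = 0.000998135.
Memoryless: P(X > 1360+1310 | X > 1360) = P(X > 1310) = e^(−0.000998135·1310) ≈ 0.2705.

0.2705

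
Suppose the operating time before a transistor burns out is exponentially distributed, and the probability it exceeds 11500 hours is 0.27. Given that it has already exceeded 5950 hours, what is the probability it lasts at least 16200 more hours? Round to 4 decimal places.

0.1581

From e^(−λ·11500) = 0.27, λ = −ln(0.27)/11500 = 0.000113855.
Memoryless: P(X > 5950+16200 | X > 5950) = P(X > 16200) = e^(−0.000113855·16200) ≈ 0.1581.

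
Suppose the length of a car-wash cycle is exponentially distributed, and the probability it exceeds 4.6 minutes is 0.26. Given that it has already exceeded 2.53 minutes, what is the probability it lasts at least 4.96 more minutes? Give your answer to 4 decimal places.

0.2340

From e^(−λ·4.6) = 0.26, λ = −ln(0.26)/4.6 = 0.292842.
Memoryless: P(X > 2.53+4.96 | X > 2.53) = P(X > 4.96) = e^(−0.292842·4.96) ≈ 0.2340.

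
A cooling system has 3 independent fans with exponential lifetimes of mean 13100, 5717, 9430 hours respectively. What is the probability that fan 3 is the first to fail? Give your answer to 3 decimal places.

Rates: λ_i = 1/mean_i → 0.0000763359, 0.000174917, 0.000106045; Σλ = 0.000357297.
P(fan 3 first) = λ_3/Σλ = 0.000106045/0.000357297 ≈ 0.297.

0.297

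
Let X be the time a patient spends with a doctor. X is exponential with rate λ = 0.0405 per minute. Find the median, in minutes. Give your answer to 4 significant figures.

17.11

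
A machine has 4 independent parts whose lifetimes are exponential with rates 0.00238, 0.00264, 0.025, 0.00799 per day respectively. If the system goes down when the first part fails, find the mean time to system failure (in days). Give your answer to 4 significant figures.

The time to first failure is exponential with rate Σλ = 0.00238 + 0.00264 + 0.025 + 0.00799 = 0.03801.
E[min] = 1/Σλ = 1/0.03801 = 26.3089 days.

26.31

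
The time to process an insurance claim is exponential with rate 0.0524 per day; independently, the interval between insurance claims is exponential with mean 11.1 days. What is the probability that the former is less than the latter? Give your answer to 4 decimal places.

λ_1 = 0.0524, λ_2 = 1/11.1 = 0.0900901.
For independent exponentials, P(the former < the latter) = λ_1/(λ_1+λ_2) = 0.0524/0.14249 ≈ 0.3677.

0.3677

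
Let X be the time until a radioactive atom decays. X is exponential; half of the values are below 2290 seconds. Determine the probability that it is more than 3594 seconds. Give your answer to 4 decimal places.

0.3369

For an exponential, median = ln(2)/λ, so λ = ln 2 / 2290 = 0.000302684 per second.
P(X > 3594) = e^(−λ·3594) = e^(−1.0878) ≈ 0.3369.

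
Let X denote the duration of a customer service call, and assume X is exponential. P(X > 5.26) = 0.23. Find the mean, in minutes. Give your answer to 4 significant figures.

3.579

e^(−λ·5.26) = 0.23 ⇒ λ = −ln(0.23)/5.26 = 0.279406.
Mean = 1/λ = 3.57902 minutes.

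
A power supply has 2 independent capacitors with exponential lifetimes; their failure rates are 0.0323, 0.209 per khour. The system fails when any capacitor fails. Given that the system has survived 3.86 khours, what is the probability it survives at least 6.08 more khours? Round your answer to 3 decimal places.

0.231

Time to first failure ~ Exp(Σλ) with Σλ = 0.2413.
By memorylessness, P(T > 3.86+6.08 | T > 3.86) = P(T > 6.08) = e^(−0.2413·6.08) ≈ 0.231.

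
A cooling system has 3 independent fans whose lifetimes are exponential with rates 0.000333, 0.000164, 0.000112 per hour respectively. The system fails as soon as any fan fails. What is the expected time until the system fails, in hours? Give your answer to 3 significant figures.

The time to first failure is exponential with rate Σλ = 0.000333 + 0.000164 + 0.000112 = 0.000609.
E[min] = 1/Σλ = 1/0.000609 = 1642.04 hours.

1640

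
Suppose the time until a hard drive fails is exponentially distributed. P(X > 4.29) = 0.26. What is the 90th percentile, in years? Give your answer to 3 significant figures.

7.33

e^(−λ·4.29) = 0.26 ⇒ λ = −ln(0.26)/4.29 = 0.314003.
90th percentile: 1 − e^(−λt) = 0.9, t = −ln(0.1)/λ = 7.333 years.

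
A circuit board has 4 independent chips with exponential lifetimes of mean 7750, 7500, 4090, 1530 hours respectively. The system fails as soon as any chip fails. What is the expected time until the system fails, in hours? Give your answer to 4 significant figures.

The first failure time is exponential with rate Σλ_i = 1/7750 + 1/7500 + 1/4090 + 1/1530 = 0.00116046 per hour.
E[min] = 1/Σλ = 1/0.00116046 = 861.728 hours.

861.7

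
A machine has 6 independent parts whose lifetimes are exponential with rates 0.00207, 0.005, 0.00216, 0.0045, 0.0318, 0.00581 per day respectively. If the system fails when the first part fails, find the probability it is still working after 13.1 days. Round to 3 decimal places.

0.510

The time to first failure is exponential with rate Σλ = 0.00207 + 0.005 + 0.00216 + 0.0045 + 0.0318 + 0.00581 = 0.05134.
P(min > 13.1) = e^(−0.05134·13.1) = e^(−0.67255) ≈ 0.510.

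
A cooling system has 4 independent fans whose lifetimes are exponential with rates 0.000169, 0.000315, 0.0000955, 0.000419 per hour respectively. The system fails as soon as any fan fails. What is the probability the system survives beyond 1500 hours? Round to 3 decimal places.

The time to first failure is exponential with rate Σλ = 0.000169 + 0.000315 + 0.0000955 + 0.000419 = 0.0009985.
P(min > 1500) = e^(−0.0009985·1500) = e^(−1.4978) ≈ 0.224.

0.224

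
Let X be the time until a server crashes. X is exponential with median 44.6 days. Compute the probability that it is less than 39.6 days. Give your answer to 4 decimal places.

0.4596

For an exponential, median = ln(2)/λ, so λ = ln 2 / 44.6 = 0.0155414 per day.
P(X ≤ 39.6) = 1 − e^(−λ·39.6) = 1 − e^(−0.61544) ≈ 0.4596.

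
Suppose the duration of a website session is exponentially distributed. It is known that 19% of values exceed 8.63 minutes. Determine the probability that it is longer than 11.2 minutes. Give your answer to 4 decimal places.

0.1159

e^(−λ·8.63) = 0.19 ⇒ λ = −ln(0.19)/8.63 = 0.192437.
P(X > 11.2) = e^(−0.192437·11.2) = e^(−2.1553) ≈ 0.1159.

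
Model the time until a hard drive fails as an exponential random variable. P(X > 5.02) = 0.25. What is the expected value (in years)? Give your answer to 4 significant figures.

3.621

e^(−λ·5.02) = 0.25 ⇒ λ = −ln(0.25)/5.02 = 0.276154.
Mean = 1/λ = 3.62116 years.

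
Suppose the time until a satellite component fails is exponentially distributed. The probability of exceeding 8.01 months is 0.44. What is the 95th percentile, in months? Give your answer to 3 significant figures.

e^(−λ·8.01) = 0.44 ⇒ λ = −ln(0.44)/8.01 = 0.102494.
95th percentile: 1 − e^(−λt) = 0.95, t = −ln(0.05)/λ = 29.2282 months.

29.2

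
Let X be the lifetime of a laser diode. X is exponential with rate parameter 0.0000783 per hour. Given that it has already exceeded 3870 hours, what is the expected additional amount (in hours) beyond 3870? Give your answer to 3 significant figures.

12800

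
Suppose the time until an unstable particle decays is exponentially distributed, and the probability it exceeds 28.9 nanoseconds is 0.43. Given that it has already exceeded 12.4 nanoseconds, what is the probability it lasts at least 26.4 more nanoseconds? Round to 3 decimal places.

0.463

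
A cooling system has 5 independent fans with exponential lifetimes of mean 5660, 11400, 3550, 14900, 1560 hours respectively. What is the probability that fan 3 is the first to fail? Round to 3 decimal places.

Rates: λ_i = 1/mean_i → 0.000176678, 0.0000877193, 0.00028169, 0.0000671141, 0.000641026; Σλ = 0.00125423.
P(fan 3 first) = λ_3/Σλ = 0.00028169/0.00125423 ≈ 0.225.

0.225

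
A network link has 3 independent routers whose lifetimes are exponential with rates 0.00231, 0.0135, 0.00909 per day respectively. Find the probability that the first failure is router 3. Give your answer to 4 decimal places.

The time to first failure is exponential with rate Σλ = 0.00231 + 0.0135 + 0.00909 = 0.0249.
P(router 3 first) = λ_3/Σλ = 0.00909/0.0249 ≈ 0.3651.

0.3651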